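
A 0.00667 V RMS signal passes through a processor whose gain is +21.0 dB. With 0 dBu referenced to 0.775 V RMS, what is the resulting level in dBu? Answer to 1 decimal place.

-20.3 dBu

Input level: 20·log₁₀(0.00667/0.775) = -41.30 dBu.
Output: -41.30 + 21.0 = -20.3 dBu.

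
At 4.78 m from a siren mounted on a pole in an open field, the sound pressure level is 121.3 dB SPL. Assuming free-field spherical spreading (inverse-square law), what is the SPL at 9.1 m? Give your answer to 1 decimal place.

Free-field point source: level drops by 20·log₁₀ of the distance ratio.
ΔL = −20·log₁₀(9.1/4.78) = -5.59 dB, so L₂ = 121.3 + (-5.59) = 115.7 dB SPL.

115.7 dB SPL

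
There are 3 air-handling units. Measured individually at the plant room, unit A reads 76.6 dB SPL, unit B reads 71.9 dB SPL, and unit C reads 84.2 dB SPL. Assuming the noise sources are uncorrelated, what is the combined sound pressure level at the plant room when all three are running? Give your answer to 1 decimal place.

85.1 dB SPL

Incoherent sources sum as intensities:
L_total = 10·log₁₀(10^(76.6/10) + 10^(71.9/10) + 10^(84.2/10)) = 10·log₁₀(324200000) = 85.1 dB SPL.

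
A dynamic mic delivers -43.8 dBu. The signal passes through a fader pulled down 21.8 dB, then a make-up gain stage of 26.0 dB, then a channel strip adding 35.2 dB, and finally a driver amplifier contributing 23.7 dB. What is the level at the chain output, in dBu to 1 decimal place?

In dB, series stages simply add:
-43.8 − 21.8 + 26.0 + 35.2 + 23.7 = +19.3 dBu.

+19.3 dBu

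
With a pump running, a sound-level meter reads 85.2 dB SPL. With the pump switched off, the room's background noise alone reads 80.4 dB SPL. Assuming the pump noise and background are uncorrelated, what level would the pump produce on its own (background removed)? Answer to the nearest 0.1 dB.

Subtract intensities: L_src = 10·log₁₀(10^(L_total/10) − 10^(L_bg/10)).
L_src = 10·log₁₀(10^(85.2/10) − 10^(80.4/10)) = 10·log₁₀(221500000) = 83.5 dB SPL.

83.5 dB SPL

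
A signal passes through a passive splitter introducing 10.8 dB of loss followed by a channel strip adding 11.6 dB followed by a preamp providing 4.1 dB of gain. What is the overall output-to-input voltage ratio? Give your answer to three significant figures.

1.76

Net gain = (−10.8) + 11.6 + 4.1 = 4.9 dB.
Voltage ratio = 10^(4.9/20) = 1.76.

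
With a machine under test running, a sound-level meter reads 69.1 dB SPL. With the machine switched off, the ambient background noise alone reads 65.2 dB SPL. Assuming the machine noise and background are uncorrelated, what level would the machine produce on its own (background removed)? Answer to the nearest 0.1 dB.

Background correction is a power subtraction:
L_src = 10·log₁₀(10^(69.1/10) − 10^(65.2/10)) = 10·log₁₀(4817000) = 66.8 dB SPL.

66.8 dB SPL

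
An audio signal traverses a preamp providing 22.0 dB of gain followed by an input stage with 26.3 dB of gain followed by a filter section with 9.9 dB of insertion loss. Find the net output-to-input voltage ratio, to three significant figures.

Net gain = 22.0 + 26.3 + (−9.9) = 38.4 dB.
Voltage ratio = 10^(38.4/20) = 83.2.

83.2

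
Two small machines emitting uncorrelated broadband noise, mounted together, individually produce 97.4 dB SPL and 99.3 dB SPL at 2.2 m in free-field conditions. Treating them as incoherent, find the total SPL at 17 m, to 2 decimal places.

Combined at 2.2 m: 10·log₁₀(10^(97.4/10)+10^(99.3/10)) = 101.463 dB SPL.
Then apply −20·log₁₀(17/2.2) = -17.761 dB → 83.70 dB SPL.

83.70 dB SPL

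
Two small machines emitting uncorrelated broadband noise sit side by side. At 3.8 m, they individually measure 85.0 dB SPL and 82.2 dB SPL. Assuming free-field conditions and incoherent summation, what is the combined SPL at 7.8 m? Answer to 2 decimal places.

Combined at 3.8 m: 10·log₁₀(10^(85.0/10)+10^(82.2/10)) = 86.832 dB SPL.
Then apply −20·log₁₀(7.8/3.8) = -6.246 dB → 80.59 dB SPL.

80.59 dB SPL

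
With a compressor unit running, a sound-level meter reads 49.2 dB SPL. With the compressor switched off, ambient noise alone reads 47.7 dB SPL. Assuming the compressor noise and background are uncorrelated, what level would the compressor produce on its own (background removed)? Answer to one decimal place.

43.9 dB SPL

Subtract intensities: L_src = 10·log₁₀(10^(L_total/10) − 10^(L_bg/10)).
L_src = 10·log₁₀(10^(49.2/10) − 10^(47.7/10)) = 10·log₁₀(24290) = 43.9 dB SPL.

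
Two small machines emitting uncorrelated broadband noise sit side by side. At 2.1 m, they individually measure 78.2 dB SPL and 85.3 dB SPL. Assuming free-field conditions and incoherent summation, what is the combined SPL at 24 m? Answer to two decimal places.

Combined at 2.1 m: 10·log₁₀(10^(78.2/10)+10^(85.3/10)) = 86.074 dB SPL.
Then apply −20·log₁₀(24/2.1) = -21.160 dB → 64.91 dB SPL.

64.91 dB SPL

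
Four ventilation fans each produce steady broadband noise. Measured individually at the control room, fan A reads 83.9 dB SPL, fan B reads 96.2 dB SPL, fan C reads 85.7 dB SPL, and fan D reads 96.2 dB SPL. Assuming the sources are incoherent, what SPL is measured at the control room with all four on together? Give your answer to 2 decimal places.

99.52 dB SPL

Incoherent sources sum as intensities:
L_total = 10·log₁₀(10^(83.9/10) + 10^(96.2/10) + 10^(85.7/10) + 10^(96.2/10)) = 10·log₁₀(8954000000) = 99.52 dB SPL.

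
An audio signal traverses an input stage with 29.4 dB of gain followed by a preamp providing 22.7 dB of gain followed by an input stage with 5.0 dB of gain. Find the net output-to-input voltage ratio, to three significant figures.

Net gain = 29.4 + 22.7 + 5.0 = 57.1 dB.
Voltage ratio = 10^(57.1/20) = 716.

716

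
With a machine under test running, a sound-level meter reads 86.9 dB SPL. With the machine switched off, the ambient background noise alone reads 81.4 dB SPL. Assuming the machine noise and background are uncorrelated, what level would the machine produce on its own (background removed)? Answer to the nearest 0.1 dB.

Background correction is a power subtraction:
L_src = 10·log₁₀(10^(86.9/10) − 10^(81.4/10)) = 10·log₁₀(351700000) = 85.5 dB SPL.

85.5 dB SPL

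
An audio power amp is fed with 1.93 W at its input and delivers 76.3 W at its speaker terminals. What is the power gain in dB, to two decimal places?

Power ratio → dB uses the 10·log₁₀ form:
10·log₁₀(76.3/1.93) = 10·log₁₀(39.53) = 15.97 dB.

15.97 dB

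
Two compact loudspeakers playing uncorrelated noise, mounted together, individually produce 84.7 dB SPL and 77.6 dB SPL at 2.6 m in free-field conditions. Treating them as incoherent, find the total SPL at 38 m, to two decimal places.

62.18 dB SPL

Combined at 2.6 m: 10·log₁₀(10^(84.7/10)+10^(77.6/10)) = 85.474 dB SPL.
Then apply −20·log₁₀(38/2.6) = -23.296 dB → 62.18 dB SPL.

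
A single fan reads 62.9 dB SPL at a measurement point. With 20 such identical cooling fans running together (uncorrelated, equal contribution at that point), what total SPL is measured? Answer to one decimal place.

20 equal incoherent sources raise the level by 10·log₁₀(20) = 13.01 dB.
L_total = 62.9 + 13.01 = 75.9 dB SPL.

75.9 dB SPL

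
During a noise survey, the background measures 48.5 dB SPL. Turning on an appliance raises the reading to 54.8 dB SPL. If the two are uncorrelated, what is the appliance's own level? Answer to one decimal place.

Background correction is a power subtraction:
L_src = 10·log₁₀(10^(54.8/10) − 10^(48.5/10)) = 10·log₁₀(231200) = 53.6 dB SPL.

53.6 dB SPL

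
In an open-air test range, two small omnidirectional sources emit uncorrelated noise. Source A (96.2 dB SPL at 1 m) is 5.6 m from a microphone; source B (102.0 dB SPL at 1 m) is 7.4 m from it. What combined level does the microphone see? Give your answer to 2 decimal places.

86.26 dB SPL

At the listener: L_A = 96.2 − 20·log₁₀(5.6) = 81.236 dB; L_B = 102.0 − 20·log₁₀(7.4) = 84.615 dB.
Combined: 10·log₁₀(10^(81.236/10)+10^(84.615/10)) = 86.26 dB SPL.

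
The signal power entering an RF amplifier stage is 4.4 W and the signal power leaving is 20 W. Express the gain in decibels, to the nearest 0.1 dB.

6.6 dB

Power is a power quantity, so gain = 10·log₁₀(P_out/P_in).
10·log₁₀(20/4.4) = 10·log₁₀(4.545) = 6.6 dB.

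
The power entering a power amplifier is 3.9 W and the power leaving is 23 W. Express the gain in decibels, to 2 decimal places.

Power ratio → dB uses the 10·log₁₀ form:
10·log₁₀(23/3.9) = 10·log₁₀(5.897) = 7.71 dB.

7.71 dB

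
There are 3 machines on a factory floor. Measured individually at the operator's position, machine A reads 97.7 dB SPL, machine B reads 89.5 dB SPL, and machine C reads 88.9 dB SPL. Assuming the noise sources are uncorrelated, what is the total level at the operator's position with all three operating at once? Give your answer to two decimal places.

Add the sources as powers (linear), then convert back to dB:
L_total = 10·log₁₀(10^(97.7/10) + 10^(89.5/10) + 10^(88.9/10)) = 10·log₁₀(7556000000) = 98.78 dB SPL.

98.78 dB SPL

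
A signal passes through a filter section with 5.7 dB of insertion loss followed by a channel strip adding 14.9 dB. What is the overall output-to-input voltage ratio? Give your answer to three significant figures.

Net gain = (−5.7) + 14.9 = 9.2 dB.
Voltage ratio = 10^(9.2/20) = 2.88.

2.88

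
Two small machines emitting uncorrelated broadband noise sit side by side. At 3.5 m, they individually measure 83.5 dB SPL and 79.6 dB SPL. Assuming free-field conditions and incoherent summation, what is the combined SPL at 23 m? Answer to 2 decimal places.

Combined at 3.5 m: 10·log₁₀(10^(83.5/10)+10^(79.6/10)) = 84.984 dB SPL.
Then apply −20·log₁₀(23/3.5) = -16.353 dB → 68.63 dB SPL.

68.63 dB SPL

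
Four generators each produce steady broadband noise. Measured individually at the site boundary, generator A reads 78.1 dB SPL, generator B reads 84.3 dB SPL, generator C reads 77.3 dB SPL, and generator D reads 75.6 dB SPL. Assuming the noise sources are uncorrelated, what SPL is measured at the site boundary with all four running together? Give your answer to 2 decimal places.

Add the sources as powers (linear), then convert back to dB:
L_total = 10·log₁₀(10^(78.1/10) + 10^(84.3/10) + 10^(77.3/10) + 10^(75.6/10)) = 10·log₁₀(423700000) = 86.27 dB SPL.

86.27 dB SPL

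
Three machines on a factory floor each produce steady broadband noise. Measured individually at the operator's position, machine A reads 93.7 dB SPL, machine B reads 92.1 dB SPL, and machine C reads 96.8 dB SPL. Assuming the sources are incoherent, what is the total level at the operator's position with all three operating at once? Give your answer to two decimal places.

99.42 dB SPL

Uncorrelated sources add in intensity (power), not in dB.
L_total = 10·log₁₀(10^(93.7/10) + 10^(92.1/10) + 10^(96.8/10)) = 10·log₁₀(8752000000) = 99.42 dB SPL.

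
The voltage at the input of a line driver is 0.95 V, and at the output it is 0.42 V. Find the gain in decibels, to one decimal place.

-7.1 dB

Voltage is an amplitude quantity, so gain = 20·log₁₀(V_out/V_in).
20·log₁₀(0.42/0.95) = 20·log₁₀(0.4421) = -7.1 dB.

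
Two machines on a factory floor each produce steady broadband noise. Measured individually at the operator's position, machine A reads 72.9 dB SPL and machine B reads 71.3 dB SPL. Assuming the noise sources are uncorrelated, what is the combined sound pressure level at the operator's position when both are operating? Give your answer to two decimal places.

75.18 dB SPL

Uncorrelated sources add in intensity (power), not in dB.
L_total = 10·log₁₀(10^(72.9/10) + 10^(71.3/10)) = 10·log₁₀(32990000) = 75.18 dB SPL.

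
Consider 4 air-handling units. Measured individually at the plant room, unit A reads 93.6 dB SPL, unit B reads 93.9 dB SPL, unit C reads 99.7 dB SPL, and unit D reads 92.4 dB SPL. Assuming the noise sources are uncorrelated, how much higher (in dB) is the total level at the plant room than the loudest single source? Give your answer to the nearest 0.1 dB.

2.3 dB

Incoherent sources sum as intensities:
L_total = 10·log₁₀(10^(93.6/10) + 10^(93.9/10) + 10^(99.7/10) + 10^(92.4/10)) = 101.99 dB SPL.
Excess over the loudest (99.7 dB): 101.99 − 99.7 = 2.3 dB.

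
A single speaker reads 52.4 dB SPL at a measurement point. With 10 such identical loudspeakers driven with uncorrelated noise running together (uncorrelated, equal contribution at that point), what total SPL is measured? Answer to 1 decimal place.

62.4 dB SPL

10 equal incoherent sources raise the level by 10·log₁₀(10) = 10.00 dB.
L_total = 52.4 + 10.00 = 62.4 dB SPL.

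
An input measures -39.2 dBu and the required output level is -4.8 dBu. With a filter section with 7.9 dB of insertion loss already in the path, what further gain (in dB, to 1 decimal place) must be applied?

42.3 dB

The required make-up gain is the shortfall in the dB sum.
G = -4.8 − (-39.2) + 7.9 = 42.3 dB.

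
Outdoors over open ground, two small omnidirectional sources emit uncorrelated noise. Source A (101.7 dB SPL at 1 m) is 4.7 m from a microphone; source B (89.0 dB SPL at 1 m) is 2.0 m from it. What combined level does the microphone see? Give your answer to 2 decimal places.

At the listener: L_A = 101.7 − 20·log₁₀(4.7) = 88.258 dB; L_B = 89.0 − 20·log₁₀(2.0) = 82.979 dB.
Combined: 10·log₁₀(10^(88.258/10)+10^(82.979/10)) = 89.39 dB SPL.

89.39 dB SPL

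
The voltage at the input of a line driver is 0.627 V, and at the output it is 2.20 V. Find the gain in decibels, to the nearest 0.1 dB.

Voltage is an amplitude quantity, so gain = 20·log₁₀(V_out/V_in).
20·log₁₀(2.20/0.627) = 20·log₁₀(3.509) = 10.9 dB.

10.9 dB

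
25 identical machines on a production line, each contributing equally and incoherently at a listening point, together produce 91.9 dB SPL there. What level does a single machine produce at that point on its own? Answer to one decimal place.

77.9 dB SPL

25 equal incoherent sources add 10·log₁₀(25) = 13.98 dB over one source.
L_one = 91.9 − 13.98 = 77.9 dB SPL.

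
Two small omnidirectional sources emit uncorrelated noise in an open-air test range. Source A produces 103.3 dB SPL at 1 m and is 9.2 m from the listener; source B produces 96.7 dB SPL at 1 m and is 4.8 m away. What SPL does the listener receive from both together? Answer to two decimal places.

86.59 dB SPL

At the listener: L_A = 103.3 − 20·log₁₀(9.2) = 84.024 dB; L_B = 96.7 − 20·log₁₀(4.8) = 83.075 dB.
Combined: 10·log₁₀(10^(84.024/10)+10^(83.075/10)) = 86.59 dB SPL.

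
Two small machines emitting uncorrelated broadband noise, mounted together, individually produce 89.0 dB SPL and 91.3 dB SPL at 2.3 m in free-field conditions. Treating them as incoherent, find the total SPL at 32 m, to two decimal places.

Combined at 2.3 m: 10·log₁₀(10^(89.0/10)+10^(91.3/10)) = 93.311 dB SPL.
Then apply −20·log₁₀(32/2.3) = -22.868 dB → 70.44 dB SPL.

70.44 dB SPL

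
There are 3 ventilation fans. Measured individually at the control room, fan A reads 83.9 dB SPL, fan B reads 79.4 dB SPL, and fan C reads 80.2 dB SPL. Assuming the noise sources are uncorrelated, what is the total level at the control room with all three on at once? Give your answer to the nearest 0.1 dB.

Uncorrelated sources add in intensity (power), not in dB.
L_total = 10·log₁₀(10^(83.9/10) + 10^(79.4/10) + 10^(80.2/10)) = 10·log₁₀(437300000) = 86.4 dB SPL.

86.4 dB SPL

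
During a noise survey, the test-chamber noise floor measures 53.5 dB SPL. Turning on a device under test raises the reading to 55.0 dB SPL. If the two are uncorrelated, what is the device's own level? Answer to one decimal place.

49.7 dB SPL

Remove the background by subtracting linear intensities:
L_src = 10·log₁₀(10^(55.0/10) − 10^(53.5/10)) = 10·log₁₀(92360) = 49.7 dB SPL.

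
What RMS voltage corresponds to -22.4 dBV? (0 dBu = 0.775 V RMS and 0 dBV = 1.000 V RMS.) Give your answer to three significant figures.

0.0759 V

V = 1.000 V × 10^(-22.4/20).
= 1.000 × 0.07586 = 0.0759 V.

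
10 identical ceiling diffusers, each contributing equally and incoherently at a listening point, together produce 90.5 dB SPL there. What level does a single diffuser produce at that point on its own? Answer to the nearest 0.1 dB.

10 equal incoherent sources add 10·log₁₀(10) = 10.00 dB over one source.
L_one = 90.5 − 10.00 = 80.5 dB SPL.

80.5 dB SPL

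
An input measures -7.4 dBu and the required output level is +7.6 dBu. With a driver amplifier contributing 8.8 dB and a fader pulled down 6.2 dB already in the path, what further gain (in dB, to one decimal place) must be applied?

The required make-up gain is the shortfall in the dB sum.
G = +7.6 − (-7.4) − 8.8 + 6.2 = 12.4 dB.

12.4 dB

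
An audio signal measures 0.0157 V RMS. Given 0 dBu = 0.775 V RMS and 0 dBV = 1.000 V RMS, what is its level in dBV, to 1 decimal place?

dBV = 20·log₁₀(V / 1.000 V).
20·log₁₀(0.0157/1.000) = -36.1 dBV.

-36.1 dBV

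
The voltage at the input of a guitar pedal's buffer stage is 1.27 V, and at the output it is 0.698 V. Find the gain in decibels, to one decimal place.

-5.2 dB

Voltage is an amplitude quantity, so gain = 20·log₁₀(V_out/V_in).
20·log₁₀(0.698/1.27) = 20·log₁₀(0.5496) = -5.2 dB.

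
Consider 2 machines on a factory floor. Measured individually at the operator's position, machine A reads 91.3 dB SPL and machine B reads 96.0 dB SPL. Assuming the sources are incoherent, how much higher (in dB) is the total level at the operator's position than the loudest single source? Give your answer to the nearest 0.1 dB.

Uncorrelated sources add in intensity (power), not in dB.
L_total = 10·log₁₀(10^(91.3/10) + 10^(96.0/10)) = 97.27 dB SPL.
Excess over the loudest (96.0 dB): 97.27 − 96.0 = 1.3 dB.

1.3 dB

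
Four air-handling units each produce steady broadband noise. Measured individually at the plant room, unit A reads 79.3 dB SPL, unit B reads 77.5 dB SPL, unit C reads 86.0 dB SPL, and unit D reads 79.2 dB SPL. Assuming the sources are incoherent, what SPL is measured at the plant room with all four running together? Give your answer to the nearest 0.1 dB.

Add the sources as powers (linear), then convert back to dB:
L_total = 10·log₁₀(10^(79.3/10) + 10^(77.5/10) + 10^(86.0/10) + 10^(79.2/10)) = 10·log₁₀(622600000) = 87.9 dB SPL.

87.9 dB SPL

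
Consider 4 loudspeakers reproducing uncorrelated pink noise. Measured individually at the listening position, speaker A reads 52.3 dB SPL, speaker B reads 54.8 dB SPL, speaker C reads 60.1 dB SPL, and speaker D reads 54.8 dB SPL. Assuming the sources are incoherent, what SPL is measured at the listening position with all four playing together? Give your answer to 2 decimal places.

62.55 dB SPL

Incoherent sources sum as intensities:
L_total = 10·log₁₀(10^(52.3/10) + 10^(54.8/10) + 10^(60.1/10) + 10^(54.8/10)) = 10·log₁₀(1797000) = 62.55 dB SPL.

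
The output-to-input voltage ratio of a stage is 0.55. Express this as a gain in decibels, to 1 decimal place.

Voltage is an amplitude quantity, so gain = 20·log₁₀(V_out/V_in).
20·log₁₀(0.55) = -5.2 dB.

-5.2 dB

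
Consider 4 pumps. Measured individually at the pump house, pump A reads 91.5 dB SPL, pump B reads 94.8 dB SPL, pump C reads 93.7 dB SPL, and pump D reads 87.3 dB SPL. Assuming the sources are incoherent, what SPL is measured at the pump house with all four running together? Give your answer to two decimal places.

Uncorrelated sources add in intensity (power), not in dB.
L_total = 10·log₁₀(10^(91.5/10) + 10^(94.8/10) + 10^(93.7/10) + 10^(87.3/10)) = 10·log₁₀(7314000000) = 98.64 dB SPL.

98.64 dB SPL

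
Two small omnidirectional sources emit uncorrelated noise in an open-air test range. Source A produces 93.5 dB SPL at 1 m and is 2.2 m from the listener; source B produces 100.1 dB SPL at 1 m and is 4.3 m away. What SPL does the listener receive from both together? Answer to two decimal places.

90.07 dB SPL

At the listener: L_A = 93.5 − 20·log₁₀(2.2) = 86.652 dB; L_B = 100.1 − 20·log₁₀(4.3) = 87.431 dB.
Combined: 10·log₁₀(10^(86.652/10)+10^(87.431/10)) = 90.07 dB SPL.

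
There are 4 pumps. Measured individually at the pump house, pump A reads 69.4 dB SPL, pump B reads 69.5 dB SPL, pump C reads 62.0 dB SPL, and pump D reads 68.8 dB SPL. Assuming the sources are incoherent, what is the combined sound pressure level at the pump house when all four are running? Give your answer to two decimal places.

74.28 dB SPL

Uncorrelated sources add in intensity (power), not in dB.
L_total = 10·log₁₀(10^(69.4/10) + 10^(69.5/10) + 10^(62.0/10) + 10^(68.8/10)) = 10·log₁₀(26790000) = 74.28 dB SPL.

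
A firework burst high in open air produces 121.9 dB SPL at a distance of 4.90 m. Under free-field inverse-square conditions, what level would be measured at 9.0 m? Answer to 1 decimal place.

Free-field point source: level drops by 20·log₁₀ of the distance ratio.
ΔL = −20·log₁₀(9.0/4.90) = -5.28 dB, so L₂ = 121.9 + (-5.28) = 116.6 dB SPL.

116.6 dB SPL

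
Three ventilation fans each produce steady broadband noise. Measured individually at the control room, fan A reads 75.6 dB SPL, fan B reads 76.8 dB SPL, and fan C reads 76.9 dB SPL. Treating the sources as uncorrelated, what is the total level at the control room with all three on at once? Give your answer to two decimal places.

Incoherent sources sum as intensities:
L_total = 10·log₁₀(10^(75.6/10) + 10^(76.8/10) + 10^(76.9/10)) = 10·log₁₀(133100000) = 81.24 dB SPL.

81.24 dB SPL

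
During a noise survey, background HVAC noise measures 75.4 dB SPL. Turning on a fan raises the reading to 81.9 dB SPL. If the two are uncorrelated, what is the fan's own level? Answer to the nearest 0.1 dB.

Background correction is a power subtraction:
L_src = 10·log₁₀(10^(81.9/10) − 10^(75.4/10)) = 10·log₁₀(120200000) = 80.8 dB SPL.

80.8 dB SPL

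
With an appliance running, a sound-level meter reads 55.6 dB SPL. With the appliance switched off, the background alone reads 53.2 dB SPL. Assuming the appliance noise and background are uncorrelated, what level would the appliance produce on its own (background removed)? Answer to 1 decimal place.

Subtract intensities: L_src = 10·log₁₀(10^(L_total/10) − 10^(L_bg/10)).
L_src = 10·log₁₀(10^(55.6/10) − 10^(53.2/10)) = 10·log₁₀(154100) = 51.9 dB SPL.

51.9 dB SPL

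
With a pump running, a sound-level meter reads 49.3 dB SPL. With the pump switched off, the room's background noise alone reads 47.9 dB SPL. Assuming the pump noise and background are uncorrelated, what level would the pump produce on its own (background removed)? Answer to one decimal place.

43.7 dB SPL

Remove the background by subtracting linear intensities:
L_src = 10·log₁₀(10^(49.3/10) − 10^(47.9/10)) = 10·log₁₀(23450) = 43.7 dB SPL.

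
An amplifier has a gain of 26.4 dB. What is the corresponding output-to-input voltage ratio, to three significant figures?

Voltage ratio = 10^(dB/20).
10^(26.4/20) = 10^(1.320) = 20.9.

20.9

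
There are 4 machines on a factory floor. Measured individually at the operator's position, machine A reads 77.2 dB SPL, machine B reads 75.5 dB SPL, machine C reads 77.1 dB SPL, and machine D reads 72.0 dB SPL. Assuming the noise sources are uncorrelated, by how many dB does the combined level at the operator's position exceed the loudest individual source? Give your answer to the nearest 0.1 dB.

4.7 dB

Uncorrelated sources add in intensity (power), not in dB.
L_total = 10·log₁₀(10^(77.2/10) + 10^(75.5/10) + 10^(77.1/10) + 10^(72.0/10)) = 81.91 dB SPL.
Excess over the loudest (77.2 dB): 81.91 − 77.2 = 4.7 dB.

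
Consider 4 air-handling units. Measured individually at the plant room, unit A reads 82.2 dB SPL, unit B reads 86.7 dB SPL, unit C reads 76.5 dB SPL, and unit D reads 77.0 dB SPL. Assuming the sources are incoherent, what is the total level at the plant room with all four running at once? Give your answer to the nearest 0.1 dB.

Uncorrelated sources add in intensity (power), not in dB.
L_total = 10·log₁₀(10^(82.2/10) + 10^(86.7/10) + 10^(76.5/10) + 10^(77.0/10)) = 10·log₁₀(728500000) = 88.6 dB SPL.

88.6 dB SPL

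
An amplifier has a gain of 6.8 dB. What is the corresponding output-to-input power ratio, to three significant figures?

4.79

Power ratio = 10^(dB/10).
10^(6.8/10) = 10^(0.6800) = 4.79.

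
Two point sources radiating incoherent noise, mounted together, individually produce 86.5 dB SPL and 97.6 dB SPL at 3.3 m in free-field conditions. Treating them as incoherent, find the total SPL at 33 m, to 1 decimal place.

77.9 dB SPL

Combined at 3.3 m: 10·log₁₀(10^(86.5/10)+10^(97.6/10)) = 97.92 dB SPL.
Then apply −20·log₁₀(33/3.3) = -20.00 dB → 77.9 dB SPL.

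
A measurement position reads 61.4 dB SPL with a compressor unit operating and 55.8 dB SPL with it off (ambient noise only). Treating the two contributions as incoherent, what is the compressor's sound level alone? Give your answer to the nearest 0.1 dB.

Subtract intensities: L_src = 10·log₁₀(10^(L_total/10) − 10^(L_bg/10)).
L_src = 10·log₁₀(10^(61.4/10) − 10^(55.8/10)) = 10·log₁₀(1000000) = 60.0 dB SPL.

60.0 dB SPL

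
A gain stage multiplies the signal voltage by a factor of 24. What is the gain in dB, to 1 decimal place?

Voltage ratio → dB uses the 20·log₁₀ form:
20·log₁₀(24) = 27.6 dB.

27.6 dB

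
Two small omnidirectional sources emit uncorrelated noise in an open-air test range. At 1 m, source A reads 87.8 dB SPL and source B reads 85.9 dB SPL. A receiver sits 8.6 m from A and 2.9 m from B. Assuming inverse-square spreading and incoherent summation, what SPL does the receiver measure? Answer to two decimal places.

At the listener: L_A = 87.8 − 20·log₁₀(8.6) = 69.110 dB; L_B = 85.9 − 20·log₁₀(2.9) = 76.652 dB.
Combined: 10·log₁₀(10^(69.110/10)+10^(76.652/10)) = 77.36 dB SPL.

77.36 dB SPL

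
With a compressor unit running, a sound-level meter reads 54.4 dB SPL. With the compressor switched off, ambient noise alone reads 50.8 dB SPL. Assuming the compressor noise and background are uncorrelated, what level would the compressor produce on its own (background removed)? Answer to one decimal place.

Subtract intensities: L_src = 10·log₁₀(10^(L_total/10) − 10^(L_bg/10)).
L_src = 10·log₁₀(10^(54.4/10) − 10^(50.8/10)) = 10·log₁₀(155200) = 51.9 dB SPL.

51.9 dB SPL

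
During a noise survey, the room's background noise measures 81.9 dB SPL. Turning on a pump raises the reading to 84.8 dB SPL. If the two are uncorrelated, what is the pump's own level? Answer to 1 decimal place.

81.7 dB SPL

Remove the background by subtracting linear intensities:
L_src = 10·log₁₀(10^(84.8/10) − 10^(81.9/10)) = 10·log₁₀(147100000) = 81.7 dB SPL.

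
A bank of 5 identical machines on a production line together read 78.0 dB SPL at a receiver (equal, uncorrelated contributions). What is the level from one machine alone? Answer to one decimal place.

5 equal incoherent sources add 10·log₁₀(5) = 6.99 dB over one source.
L_one = 78.0 − 6.99 = 71.0 dB SPL.

71.0 dB SPL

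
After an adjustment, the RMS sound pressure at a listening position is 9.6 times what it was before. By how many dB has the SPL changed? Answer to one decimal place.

19.6 dB

SPL change from a pressure ratio uses the 20·log₁₀ form:
20·log₁₀(9.6) = 19.6 dB.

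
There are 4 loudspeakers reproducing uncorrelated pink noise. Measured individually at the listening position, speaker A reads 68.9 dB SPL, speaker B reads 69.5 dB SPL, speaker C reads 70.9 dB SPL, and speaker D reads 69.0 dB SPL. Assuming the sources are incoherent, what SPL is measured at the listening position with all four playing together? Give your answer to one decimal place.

75.7 dB SPL

Add the sources as powers (linear), then convert back to dB:
L_total = 10·log₁₀(10^(68.9/10) + 10^(69.5/10) + 10^(70.9/10) + 10^(69.0/10)) = 10·log₁₀(36920000) = 75.7 dB SPL.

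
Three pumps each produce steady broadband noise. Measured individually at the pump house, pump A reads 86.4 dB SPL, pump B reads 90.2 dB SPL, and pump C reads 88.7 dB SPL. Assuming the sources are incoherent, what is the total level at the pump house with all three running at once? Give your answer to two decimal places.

Incoherent sources sum as intensities:
L_total = 10·log₁₀(10^(86.4/10) + 10^(90.2/10) + 10^(88.7/10)) = 10·log₁₀(2225000000) = 93.47 dB SPL.

93.47 dB SPL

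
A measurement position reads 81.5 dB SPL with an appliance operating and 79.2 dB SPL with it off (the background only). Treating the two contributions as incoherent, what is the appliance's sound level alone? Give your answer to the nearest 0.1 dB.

Subtract intensities: L_src = 10·log₁₀(10^(L_total/10) − 10^(L_bg/10)).
L_src = 10·log₁₀(10^(81.5/10) − 10^(79.2/10)) = 10·log₁₀(58080000) = 77.6 dB SPL.

77.6 dB SPL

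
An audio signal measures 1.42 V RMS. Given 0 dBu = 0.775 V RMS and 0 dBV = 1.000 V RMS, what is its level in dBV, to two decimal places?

dBV = 20·log₁₀(V / 1.000 V).
20·log₁₀(1.42/1.000) = +3.05 dBV.

+3.05 dBV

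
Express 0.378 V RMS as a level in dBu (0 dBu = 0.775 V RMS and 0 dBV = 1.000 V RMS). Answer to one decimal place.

dBu = 20·log₁₀(V / 0.775 V).
20·log₁₀(0.378/0.775) = -6.2 dBu.

-6.2 dBu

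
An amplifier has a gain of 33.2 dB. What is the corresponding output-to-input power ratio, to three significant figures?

2090

Power ratio = 10^(dB/10).
10^(33.2/10) = 10^(3.320) = 2090.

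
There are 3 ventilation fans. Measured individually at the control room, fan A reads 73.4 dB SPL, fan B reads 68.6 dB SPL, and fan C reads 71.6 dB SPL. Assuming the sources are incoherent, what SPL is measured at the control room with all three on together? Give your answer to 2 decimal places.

Incoherent sources sum as intensities:
L_total = 10·log₁₀(10^(73.4/10) + 10^(68.6/10) + 10^(71.6/10)) = 10·log₁₀(43580000) = 76.39 dB SPL.

76.39 dB SPL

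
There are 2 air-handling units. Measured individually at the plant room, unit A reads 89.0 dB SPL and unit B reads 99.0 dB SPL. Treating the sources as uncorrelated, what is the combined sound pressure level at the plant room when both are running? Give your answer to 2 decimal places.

99.41 dB SPL

Incoherent sources sum as intensities:
L_total = 10·log₁₀(10^(89.0/10) + 10^(99.0/10)) = 10·log₁₀(8738000000) = 99.41 dB SPL.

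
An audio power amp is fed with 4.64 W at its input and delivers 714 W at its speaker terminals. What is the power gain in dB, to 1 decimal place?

21.9 dB

Power is a power quantity, so gain = 10·log₁₀(P_out/P_in).
10·log₁₀(714/4.64) = 10·log₁₀(153.9) = 21.9 dB.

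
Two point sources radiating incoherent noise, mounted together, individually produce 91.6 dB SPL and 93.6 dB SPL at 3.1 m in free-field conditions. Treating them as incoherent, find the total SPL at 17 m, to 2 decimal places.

Combined at 3.1 m: 10·log₁₀(10^(91.6/10)+10^(93.6/10)) = 95.724 dB SPL.
Then apply −20·log₁₀(17/3.1) = -14.782 dB → 80.94 dB SPL.

80.94 dB SPL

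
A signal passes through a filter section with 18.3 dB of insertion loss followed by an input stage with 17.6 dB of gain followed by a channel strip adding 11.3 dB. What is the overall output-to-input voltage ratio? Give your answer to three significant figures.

3.39

Net gain = (−18.3) + 17.6 + 11.3 = 10.6 dB.
Voltage ratio = 10^(10.6/20) = 3.39.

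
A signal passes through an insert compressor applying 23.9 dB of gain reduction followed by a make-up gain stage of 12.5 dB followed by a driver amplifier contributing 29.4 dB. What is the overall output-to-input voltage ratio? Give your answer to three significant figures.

Net gain = (−23.9) + 12.5 + 29.4 = 18.0 dB.
Voltage ratio = 10^(18.0/20) = 7.94.

7.94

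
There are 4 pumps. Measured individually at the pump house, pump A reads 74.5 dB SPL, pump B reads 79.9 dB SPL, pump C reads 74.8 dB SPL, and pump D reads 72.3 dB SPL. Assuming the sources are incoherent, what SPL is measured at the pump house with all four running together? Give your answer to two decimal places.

82.38 dB SPL

Add the sources as powers (linear), then convert back to dB:
L_total = 10·log₁₀(10^(74.5/10) + 10^(79.9/10) + 10^(74.8/10) + 10^(72.3/10)) = 10·log₁₀(173100000) = 82.38 dB SPL.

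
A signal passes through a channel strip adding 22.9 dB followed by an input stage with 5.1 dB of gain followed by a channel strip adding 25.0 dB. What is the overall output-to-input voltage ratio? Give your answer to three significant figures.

447

Net gain = 22.9 + 5.1 + 25.0 = 53.0 dB.
Voltage ratio = 10^(53.0/20) = 447.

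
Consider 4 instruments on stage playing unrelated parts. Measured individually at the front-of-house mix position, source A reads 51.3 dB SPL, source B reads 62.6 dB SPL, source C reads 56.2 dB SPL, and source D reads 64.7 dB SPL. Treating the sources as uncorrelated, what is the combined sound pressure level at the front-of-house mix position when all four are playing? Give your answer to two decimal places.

Add the sources as powers (linear), then convert back to dB:
L_total = 10·log₁₀(10^(51.3/10) + 10^(62.6/10) + 10^(56.2/10) + 10^(64.7/10)) = 10·log₁₀(5323000) = 67.26 dB SPL.

67.26 dB SPL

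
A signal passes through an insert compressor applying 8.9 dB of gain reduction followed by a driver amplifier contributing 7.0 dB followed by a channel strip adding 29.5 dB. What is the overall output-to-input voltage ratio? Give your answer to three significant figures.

24.0

Net gain = (−8.9) + 7.0 + 29.5 = 27.6 dB.
Voltage ratio = 10^(27.6/20) = 24.0.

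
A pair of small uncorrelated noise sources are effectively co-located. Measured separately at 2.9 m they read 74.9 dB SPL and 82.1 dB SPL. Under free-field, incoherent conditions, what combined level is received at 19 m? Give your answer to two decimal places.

Combined at 2.9 m: 10·log₁₀(10^(74.9/10)+10^(82.1/10)) = 82.857 dB SPL.
Then apply −20·log₁₀(19/2.9) = -16.327 dB → 66.53 dB SPL.

66.53 dB SPL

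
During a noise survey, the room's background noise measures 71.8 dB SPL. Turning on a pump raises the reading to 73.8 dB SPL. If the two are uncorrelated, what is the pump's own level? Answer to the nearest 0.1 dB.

69.5 dB SPL

Remove the background by subtracting linear intensities:
L_src = 10·log₁₀(10^(73.8/10) − 10^(71.8/10)) = 10·log₁₀(8853000) = 69.5 dB SPL.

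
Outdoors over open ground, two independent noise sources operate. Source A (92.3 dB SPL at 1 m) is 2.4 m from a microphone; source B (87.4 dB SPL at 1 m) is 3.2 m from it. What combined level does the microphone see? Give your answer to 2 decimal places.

85.42 dB SPL

At the listener: L_A = 92.3 − 20·log₁₀(2.4) = 84.696 dB; L_B = 87.4 − 20·log₁₀(3.2) = 77.297 dB.
Combined: 10·log₁₀(10^(84.696/10)+10^(77.297/10)) = 85.42 dB SPL.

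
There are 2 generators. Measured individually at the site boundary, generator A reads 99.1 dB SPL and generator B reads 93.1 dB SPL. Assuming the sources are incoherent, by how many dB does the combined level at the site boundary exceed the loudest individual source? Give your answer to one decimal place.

1.0 dB

Incoherent sources sum as intensities:
L_total = 10·log₁₀(10^(99.1/10) + 10^(93.1/10)) = 100.07 dB SPL.
Excess over the loudest (99.1 dB): 100.07 − 99.1 = 1.0 dB.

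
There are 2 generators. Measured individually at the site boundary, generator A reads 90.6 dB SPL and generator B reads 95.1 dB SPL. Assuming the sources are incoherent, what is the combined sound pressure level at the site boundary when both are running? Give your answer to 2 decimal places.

Incoherent sources sum as intensities:
L_total = 10·log₁₀(10^(90.6/10) + 10^(95.1/10)) = 10·log₁₀(4384000000) = 96.42 dB SPL.

96.42 dB SPL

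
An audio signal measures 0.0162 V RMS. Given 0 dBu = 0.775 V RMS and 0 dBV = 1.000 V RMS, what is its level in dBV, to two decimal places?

dBV = 20·log₁₀(V / 1.000 V).
20·log₁₀(0.0162/1.000) = -35.81 dBV.

-35.81 dBV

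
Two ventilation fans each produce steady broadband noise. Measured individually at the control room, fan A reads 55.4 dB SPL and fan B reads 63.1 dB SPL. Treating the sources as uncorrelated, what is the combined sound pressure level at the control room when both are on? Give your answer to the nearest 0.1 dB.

63.8 dB SPL

Add the sources as powers (linear), then convert back to dB:
L_total = 10·log₁₀(10^(55.4/10) + 10^(63.1/10)) = 10·log₁₀(2388000) = 63.8 dB SPL.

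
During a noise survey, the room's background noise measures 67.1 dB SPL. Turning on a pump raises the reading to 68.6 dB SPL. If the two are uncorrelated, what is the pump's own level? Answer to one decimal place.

Background correction is a power subtraction:
L_src = 10·log₁₀(10^(68.6/10) − 10^(67.1/10)) = 10·log₁₀(2116000) = 63.3 dB SPL.

63.3 dB SPL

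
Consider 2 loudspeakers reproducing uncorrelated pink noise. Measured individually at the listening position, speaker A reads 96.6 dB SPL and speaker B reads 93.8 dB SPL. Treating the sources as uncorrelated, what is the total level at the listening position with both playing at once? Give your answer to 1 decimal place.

Add the sources as powers (linear), then convert back to dB:
L_total = 10·log₁₀(10^(96.6/10) + 10^(93.8/10)) = 10·log₁₀(6970000000) = 98.4 dB SPL.

98.4 dB SPL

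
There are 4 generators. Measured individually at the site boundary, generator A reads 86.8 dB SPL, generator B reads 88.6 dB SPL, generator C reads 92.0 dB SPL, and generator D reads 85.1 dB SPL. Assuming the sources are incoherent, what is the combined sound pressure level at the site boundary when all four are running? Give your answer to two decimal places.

94.93 dB SPL

Add the sources as powers (linear), then convert back to dB:
L_total = 10·log₁₀(10^(86.8/10) + 10^(88.6/10) + 10^(92.0/10) + 10^(85.1/10)) = 10·log₁₀(3112000000) = 94.93 dB SPL.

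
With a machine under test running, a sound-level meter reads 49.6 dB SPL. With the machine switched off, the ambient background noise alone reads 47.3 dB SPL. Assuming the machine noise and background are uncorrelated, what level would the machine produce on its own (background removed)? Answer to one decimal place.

45.7 dB SPL

Subtract intensities: L_src = 10·log₁₀(10^(L_total/10) − 10^(L_bg/10)).
L_src = 10·log₁₀(10^(49.6/10) − 10^(47.3/10)) = 10·log₁₀(37500) = 45.7 dB SPL.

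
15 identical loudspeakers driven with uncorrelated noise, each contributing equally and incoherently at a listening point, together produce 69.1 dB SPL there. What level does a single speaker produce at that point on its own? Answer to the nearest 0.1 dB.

57.3 dB SPL

15 equal incoherent sources add 10·log₁₀(15) = 11.76 dB over one source.
L_one = 69.1 − 11.76 = 57.3 dB SPL.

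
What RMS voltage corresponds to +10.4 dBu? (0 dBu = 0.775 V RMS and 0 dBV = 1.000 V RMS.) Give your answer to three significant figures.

2.57 V

V = 0.775 V × 10^(+10.4/20).
= 0.775 × 3.311 = 2.57 V.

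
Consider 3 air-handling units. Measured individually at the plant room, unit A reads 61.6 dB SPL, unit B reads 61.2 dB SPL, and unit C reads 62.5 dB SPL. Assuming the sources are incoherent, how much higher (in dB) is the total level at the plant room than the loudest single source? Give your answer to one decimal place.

4.1 dB

Add the sources as powers (linear), then convert back to dB:
L_total = 10·log₁₀(10^(61.6/10) + 10^(61.2/10) + 10^(62.5/10)) = 66.57 dB SPL.
Excess over the loudest (62.5 dB): 66.57 − 62.5 = 4.1 dB.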